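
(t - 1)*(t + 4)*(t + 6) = t^3 + 9*t^2 + 14*t - 24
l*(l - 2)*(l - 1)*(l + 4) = l^4 + l^3 - 10*l^2 + 8*l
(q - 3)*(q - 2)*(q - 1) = q^3 - 6*q^2 + 11*q - 6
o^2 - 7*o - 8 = (o - 8)*(o + 1)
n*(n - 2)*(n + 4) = n^3 + 2*n^2 - 8*n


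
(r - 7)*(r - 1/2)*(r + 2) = r^3 - 11*r^2/2 - 23*r/2 + 7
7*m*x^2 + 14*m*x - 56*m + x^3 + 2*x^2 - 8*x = (7*m + x)*(x - 2)*(x + 4)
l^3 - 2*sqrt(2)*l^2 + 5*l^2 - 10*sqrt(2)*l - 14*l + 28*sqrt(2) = (l - 2)*(l + 7)*(l - 2*sqrt(2))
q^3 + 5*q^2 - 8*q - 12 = (q - 2)*(q + 1)*(q + 6)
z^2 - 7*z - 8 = (z - 8)*(z + 1)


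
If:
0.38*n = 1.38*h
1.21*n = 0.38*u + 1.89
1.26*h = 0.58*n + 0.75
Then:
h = -0.89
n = -3.22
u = -15.22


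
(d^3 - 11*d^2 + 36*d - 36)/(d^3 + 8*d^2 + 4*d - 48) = (d^2 - 9*d + 18)/(d^2 + 10*d + 24)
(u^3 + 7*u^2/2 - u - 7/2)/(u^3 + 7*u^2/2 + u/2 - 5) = (2*u^2 + 9*u + 7)/(2*u^2 + 9*u + 10)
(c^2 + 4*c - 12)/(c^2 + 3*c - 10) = (c + 6)/(c + 5)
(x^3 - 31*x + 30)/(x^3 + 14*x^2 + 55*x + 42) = (x^2 - 6*x + 5)/(x^2 + 8*x + 7)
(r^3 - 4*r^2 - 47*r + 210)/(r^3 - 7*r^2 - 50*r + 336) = (r - 5)/(r - 8)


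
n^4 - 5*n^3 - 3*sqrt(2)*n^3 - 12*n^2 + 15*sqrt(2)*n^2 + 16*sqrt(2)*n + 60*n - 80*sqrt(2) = (n - 5)*(n - 4*sqrt(2))*(n - sqrt(2))*(n + 2*sqrt(2))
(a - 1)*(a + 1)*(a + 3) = a^3 + 3*a^2 - a - 3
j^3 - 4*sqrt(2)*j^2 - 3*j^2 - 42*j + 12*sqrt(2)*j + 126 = (j - 3)*(j - 7*sqrt(2))*(j + 3*sqrt(2))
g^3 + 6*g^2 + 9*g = g*(g + 3)^2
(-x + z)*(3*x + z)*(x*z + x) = -3*x^3*z - 3*x^3 + 2*x^2*z^2 + 2*x^2*z + x*z^3 + x*z^2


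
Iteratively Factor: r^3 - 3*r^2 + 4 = (r + 1)*(r^2 - 4*r + 4) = (r - 2)*(r + 1)*(r - 2)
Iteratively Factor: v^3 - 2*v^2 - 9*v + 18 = (v - 2)*(v^2 - 9) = (v - 3)*(v - 2)*(v + 3)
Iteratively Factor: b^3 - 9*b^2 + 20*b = (b - 5)*(b^2 - 4*b) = (b - 5)*(b - 4)*(b)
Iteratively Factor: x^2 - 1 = (x + 1)*(x - 1)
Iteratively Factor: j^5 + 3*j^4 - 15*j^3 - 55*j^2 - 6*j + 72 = (j - 4)*(j^4 + 7*j^3 + 13*j^2 - 3*j - 18) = (j - 4)*(j + 2)*(j^3 + 5*j^2 + 3*j - 9) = (j - 4)*(j + 2)*(j + 3)*(j^2 + 2*j - 3) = (j - 4)*(j + 2)*(j + 3)^2*(j - 1)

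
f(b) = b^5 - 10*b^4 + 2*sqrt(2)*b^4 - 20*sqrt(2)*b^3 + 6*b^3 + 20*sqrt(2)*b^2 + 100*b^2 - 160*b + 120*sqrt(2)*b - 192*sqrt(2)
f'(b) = 5*b^4 - 40*b^3 + 8*sqrt(2)*b^3 - 60*sqrt(2)*b^2 + 18*b^2 + 40*sqrt(2)*b + 200*b - 160 + 120*sqrt(2)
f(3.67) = -244.82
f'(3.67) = -460.05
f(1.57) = -60.35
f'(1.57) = 167.10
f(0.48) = -240.13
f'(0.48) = 114.55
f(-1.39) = -9.28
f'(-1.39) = -380.39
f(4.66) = -879.96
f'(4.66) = -791.50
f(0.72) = -208.09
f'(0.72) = 150.42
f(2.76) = 7.97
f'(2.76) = -104.40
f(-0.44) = -249.35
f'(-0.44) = -113.50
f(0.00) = -271.53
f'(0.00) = 9.71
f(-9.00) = -79824.31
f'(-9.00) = 46002.82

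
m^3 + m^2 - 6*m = m*(m - 2)*(m + 3)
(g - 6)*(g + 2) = g^2 - 4*g - 12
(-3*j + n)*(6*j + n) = -18*j^2 + 3*j*n + n^2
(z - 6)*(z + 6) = z^2 - 36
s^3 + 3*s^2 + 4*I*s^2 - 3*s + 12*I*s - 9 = (s + 3)*(s + I)*(s + 3*I)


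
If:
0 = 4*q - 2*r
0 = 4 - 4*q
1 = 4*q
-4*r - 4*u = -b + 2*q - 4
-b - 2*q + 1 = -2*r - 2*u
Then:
No Solution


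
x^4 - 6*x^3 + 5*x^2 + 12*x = x*(x - 4)*(x - 3)*(x + 1)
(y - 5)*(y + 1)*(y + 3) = y^3 - y^2 - 17*y - 15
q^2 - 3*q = q*(q - 3)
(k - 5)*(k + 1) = k^2 - 4*k - 5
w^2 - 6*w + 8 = (w - 4)*(w - 2)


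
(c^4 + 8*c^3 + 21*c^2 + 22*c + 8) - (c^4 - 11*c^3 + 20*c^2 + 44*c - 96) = 19*c^3 + c^2 - 22*c + 104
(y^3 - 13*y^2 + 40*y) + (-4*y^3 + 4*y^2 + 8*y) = -3*y^3 - 9*y^2 + 48*y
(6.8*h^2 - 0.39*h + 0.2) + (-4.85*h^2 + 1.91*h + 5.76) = 1.95*h^2 + 1.52*h + 5.96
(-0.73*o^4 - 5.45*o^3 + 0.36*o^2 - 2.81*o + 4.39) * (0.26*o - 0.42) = -0.1898*o^5 - 1.1104*o^4 + 2.3826*o^3 - 0.8818*o^2 + 2.3216*o - 1.8438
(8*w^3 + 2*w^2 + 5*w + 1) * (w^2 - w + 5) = 8*w^5 - 6*w^4 + 43*w^3 + 6*w^2 + 24*w + 5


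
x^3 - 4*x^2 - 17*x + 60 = (x - 5)*(x - 3)*(x + 4)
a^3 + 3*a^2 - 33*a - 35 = (a - 5)*(a + 1)*(a + 7)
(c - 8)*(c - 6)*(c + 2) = c^3 - 12*c^2 + 20*c + 96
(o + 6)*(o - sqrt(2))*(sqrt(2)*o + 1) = sqrt(2)*o^3 - o^2 + 6*sqrt(2)*o^2 - 6*o - sqrt(2)*o - 6*sqrt(2)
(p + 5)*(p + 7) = p^2 + 12*p + 35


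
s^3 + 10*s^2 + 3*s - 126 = (s - 3)*(s + 6)*(s + 7)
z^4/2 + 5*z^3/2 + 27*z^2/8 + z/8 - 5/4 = (z/2 + 1/2)*(z - 1/2)*(z + 2)*(z + 5/2)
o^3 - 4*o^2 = o^2*(o - 4)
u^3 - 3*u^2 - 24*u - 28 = (u - 7)*(u + 2)^2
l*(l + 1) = l^2 + l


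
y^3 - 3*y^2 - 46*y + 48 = (y - 8)*(y - 1)*(y + 6)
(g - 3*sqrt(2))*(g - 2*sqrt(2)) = g^2 - 5*sqrt(2)*g + 12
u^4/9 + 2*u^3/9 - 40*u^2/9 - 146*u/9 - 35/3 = (u/3 + 1/3)*(u/3 + 1)*(u - 7)*(u + 5)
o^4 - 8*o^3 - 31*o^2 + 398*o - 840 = (o - 6)*(o - 5)*(o - 4)*(o + 7)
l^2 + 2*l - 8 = (l - 2)*(l + 4)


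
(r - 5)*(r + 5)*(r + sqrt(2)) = r^3 + sqrt(2)*r^2 - 25*r - 25*sqrt(2)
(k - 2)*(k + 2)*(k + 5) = k^3 + 5*k^2 - 4*k - 20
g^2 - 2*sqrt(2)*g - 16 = (g - 4*sqrt(2))*(g + 2*sqrt(2))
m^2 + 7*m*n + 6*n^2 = (m + n)*(m + 6*n)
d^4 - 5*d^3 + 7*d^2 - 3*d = d*(d - 3)*(d - 1)^2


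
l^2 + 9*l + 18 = (l + 3)*(l + 6)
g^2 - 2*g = g*(g - 2)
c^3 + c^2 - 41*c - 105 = (c - 7)*(c + 3)*(c + 5)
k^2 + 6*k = k*(k + 6)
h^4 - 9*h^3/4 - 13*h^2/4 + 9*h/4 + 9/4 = (h - 3)*(h - 1)*(h + 3/4)*(h + 1)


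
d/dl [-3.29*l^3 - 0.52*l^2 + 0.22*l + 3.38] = -9.87*l^2 - 1.04*l + 0.22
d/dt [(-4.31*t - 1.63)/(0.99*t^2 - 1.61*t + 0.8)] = (4.2669*t^2 + 3.2274*t - 6.0723)/(0.9801*t^4 - 3.1878*t^3 + 4.1761*t^2 - 2.576*t + 0.64)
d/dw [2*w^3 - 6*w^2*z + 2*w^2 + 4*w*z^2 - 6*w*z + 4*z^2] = 6*w^2 - 12*w*z + 4*w + 4*z^2 - 6*z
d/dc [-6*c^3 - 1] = -18*c^2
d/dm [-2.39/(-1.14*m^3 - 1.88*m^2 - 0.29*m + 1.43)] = (-8.1738*m^2 - 8.9864*m - 0.6931)/(1.14*m^3 + 1.88*m^2 + 0.29*m - 1.43)^2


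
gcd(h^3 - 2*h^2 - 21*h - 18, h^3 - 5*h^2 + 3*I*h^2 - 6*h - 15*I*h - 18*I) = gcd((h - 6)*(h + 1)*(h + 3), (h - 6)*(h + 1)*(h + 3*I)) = h^2 - 5*h - 6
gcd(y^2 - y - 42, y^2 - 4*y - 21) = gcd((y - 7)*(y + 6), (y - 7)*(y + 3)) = y - 7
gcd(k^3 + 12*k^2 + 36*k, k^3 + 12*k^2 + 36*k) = k^3 + 12*k^2 + 36*k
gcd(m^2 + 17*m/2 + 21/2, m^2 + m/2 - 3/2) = m + 3/2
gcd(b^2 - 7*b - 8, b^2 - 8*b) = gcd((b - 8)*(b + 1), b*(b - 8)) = b - 8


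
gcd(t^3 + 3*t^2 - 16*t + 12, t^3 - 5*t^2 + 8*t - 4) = t^2 - 3*t + 2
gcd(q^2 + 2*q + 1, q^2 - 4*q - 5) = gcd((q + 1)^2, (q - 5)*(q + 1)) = q + 1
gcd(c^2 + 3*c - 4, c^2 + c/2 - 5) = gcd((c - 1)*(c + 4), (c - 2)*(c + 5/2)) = 1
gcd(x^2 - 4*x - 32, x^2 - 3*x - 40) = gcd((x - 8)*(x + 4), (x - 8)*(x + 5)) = x - 8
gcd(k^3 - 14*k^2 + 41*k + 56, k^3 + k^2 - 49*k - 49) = k^2 - 6*k - 7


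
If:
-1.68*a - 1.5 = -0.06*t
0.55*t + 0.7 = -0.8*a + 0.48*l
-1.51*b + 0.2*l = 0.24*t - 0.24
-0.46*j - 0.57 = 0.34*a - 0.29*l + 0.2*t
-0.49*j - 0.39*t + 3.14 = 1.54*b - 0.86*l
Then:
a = -1.12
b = 0.15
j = -2.49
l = -7.68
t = -6.35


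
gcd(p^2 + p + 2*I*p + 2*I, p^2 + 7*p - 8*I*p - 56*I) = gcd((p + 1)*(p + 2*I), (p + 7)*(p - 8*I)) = 1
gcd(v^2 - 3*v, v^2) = v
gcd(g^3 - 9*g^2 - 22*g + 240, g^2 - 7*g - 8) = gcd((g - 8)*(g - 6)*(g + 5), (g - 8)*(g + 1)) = g - 8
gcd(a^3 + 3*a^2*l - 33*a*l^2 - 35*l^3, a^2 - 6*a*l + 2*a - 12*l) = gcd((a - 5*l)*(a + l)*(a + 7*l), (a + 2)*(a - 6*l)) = 1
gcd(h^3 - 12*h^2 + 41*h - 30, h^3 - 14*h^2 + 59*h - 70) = h - 5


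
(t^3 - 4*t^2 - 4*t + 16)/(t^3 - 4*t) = (t - 4)/t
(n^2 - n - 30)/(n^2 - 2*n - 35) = (n - 6)/(n - 7)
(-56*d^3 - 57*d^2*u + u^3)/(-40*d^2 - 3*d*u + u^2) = (7*d^2 + 8*d*u + u^2)/(5*d + u)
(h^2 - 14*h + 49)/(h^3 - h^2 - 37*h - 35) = (h - 7)/(h^2 + 6*h + 5)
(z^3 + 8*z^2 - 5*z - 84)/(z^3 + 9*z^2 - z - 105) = (z + 4)/(z + 5)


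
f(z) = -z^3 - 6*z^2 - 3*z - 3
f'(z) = -3*z^2 - 12*z - 3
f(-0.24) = -2.61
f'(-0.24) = -0.29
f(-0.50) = -2.88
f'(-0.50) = 2.25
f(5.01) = -294.38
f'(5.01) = -138.42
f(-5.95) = 13.08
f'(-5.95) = -37.81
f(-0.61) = -3.18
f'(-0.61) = 3.20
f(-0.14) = -2.69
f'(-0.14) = -1.38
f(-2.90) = -20.37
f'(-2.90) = 6.57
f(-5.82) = 8.36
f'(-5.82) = -34.78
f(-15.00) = 2067.00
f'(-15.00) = -498.00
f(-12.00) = 897.00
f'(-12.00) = -291.00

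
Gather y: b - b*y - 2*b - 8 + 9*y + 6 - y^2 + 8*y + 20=-b - y^2 + y*(17 - b) + 18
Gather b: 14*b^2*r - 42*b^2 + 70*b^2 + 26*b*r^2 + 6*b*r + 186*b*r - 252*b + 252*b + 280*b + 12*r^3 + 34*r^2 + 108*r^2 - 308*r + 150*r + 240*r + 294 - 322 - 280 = b^2*(14*r + 28) + b*(26*r^2 + 192*r + 280) + 12*r^3 + 142*r^2 + 82*r - 308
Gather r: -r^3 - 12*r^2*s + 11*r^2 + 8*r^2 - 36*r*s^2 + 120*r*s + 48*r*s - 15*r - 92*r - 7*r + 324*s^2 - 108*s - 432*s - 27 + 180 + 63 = -r^3 + r^2*(19 - 12*s) + r*(-36*s^2 + 168*s - 114) + 324*s^2 - 540*s + 216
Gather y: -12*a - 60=-12*a - 60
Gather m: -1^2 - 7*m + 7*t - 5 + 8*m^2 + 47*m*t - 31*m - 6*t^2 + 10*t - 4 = 8*m^2 + m*(47*t - 38) - 6*t^2 + 17*t - 10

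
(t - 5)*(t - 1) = t^2 - 6*t + 5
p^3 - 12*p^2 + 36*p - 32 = (p - 8)*(p - 2)^2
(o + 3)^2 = o^2 + 6*o + 9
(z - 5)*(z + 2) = z^2 - 3*z - 10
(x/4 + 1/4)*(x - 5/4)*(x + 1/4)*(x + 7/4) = x^4/4 + 7*x^3/16 - 21*x^2/64 - 167*x/256 - 35/256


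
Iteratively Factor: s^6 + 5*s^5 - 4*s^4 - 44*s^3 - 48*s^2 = (s + 4)*(s^5 + s^4 - 8*s^3 - 12*s^2) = (s + 2)*(s + 4)*(s^4 - s^3 - 6*s^2) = s*(s + 2)*(s + 4)*(s^3 - s^2 - 6*s) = s*(s + 2)^2*(s + 4)*(s^2 - 3*s) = s*(s - 3)*(s + 2)^2*(s + 4)*(s)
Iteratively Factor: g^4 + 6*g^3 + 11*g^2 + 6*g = (g)*(g^3 + 6*g^2 + 11*g + 6) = g*(g + 2)*(g^2 + 4*g + 3) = g*(g + 1)*(g + 2)*(g + 3)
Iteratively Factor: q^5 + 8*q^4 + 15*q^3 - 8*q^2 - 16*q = (q - 1)*(q^4 + 9*q^3 + 24*q^2 + 16*q) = (q - 1)*(q + 4)*(q^3 + 5*q^2 + 4*q) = q*(q - 1)*(q + 4)*(q^2 + 5*q + 4) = q*(q - 1)*(q + 4)^2*(q + 1)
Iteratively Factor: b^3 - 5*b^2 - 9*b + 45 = (b + 3)*(b^2 - 8*b + 15) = (b - 5)*(b + 3)*(b - 3)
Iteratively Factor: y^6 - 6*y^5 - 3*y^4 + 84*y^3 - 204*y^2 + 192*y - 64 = (y - 2)*(y^5 - 4*y^4 - 11*y^3 + 62*y^2 - 80*y + 32) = (y - 2)*(y + 4)*(y^4 - 8*y^3 + 21*y^2 - 22*y + 8) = (y - 2)*(y - 1)*(y + 4)*(y^3 - 7*y^2 + 14*y - 8) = (y - 2)^2*(y - 1)*(y + 4)*(y^2 - 5*y + 4) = (y - 4)*(y - 2)^2*(y - 1)*(y + 4)*(y - 1)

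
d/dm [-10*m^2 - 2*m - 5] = -20*m - 2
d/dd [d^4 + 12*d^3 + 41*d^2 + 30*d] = 4*d^3 + 36*d^2 + 82*d + 30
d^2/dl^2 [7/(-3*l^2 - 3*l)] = 14*(l*(l + 1) - (2*l + 1)^2)/(3*l^3*(l + 1)^3)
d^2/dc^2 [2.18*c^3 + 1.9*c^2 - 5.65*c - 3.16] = 13.08*c + 3.8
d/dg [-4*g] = -4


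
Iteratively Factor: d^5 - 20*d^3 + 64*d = (d + 4)*(d^4 - 4*d^3 - 4*d^2 + 16*d) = (d - 4)*(d + 4)*(d^3 - 4*d) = (d - 4)*(d - 2)*(d + 4)*(d^2 + 2*d) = d*(d - 4)*(d - 2)*(d + 4)*(d + 2)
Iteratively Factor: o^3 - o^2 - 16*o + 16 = (o - 4)*(o^2 + 3*o - 4) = (o - 4)*(o + 4)*(o - 1)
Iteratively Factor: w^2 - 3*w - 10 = (w + 2)*(w - 5)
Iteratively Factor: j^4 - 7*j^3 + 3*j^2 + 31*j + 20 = (j - 5)*(j^3 - 2*j^2 - 7*j - 4) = (j - 5)*(j + 1)*(j^2 - 3*j - 4) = (j - 5)*(j + 1)^2*(j - 4)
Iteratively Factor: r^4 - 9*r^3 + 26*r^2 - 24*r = (r - 3)*(r^3 - 6*r^2 + 8*r) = r*(r - 3)*(r^2 - 6*r + 8) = r*(r - 3)*(r - 2)*(r - 4)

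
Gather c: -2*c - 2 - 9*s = -2*c - 9*s - 2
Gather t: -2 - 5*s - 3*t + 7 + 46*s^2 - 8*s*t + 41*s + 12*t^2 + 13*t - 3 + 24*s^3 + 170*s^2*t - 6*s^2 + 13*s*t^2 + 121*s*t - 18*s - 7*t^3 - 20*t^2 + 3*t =24*s^3 + 40*s^2 + 18*s - 7*t^3 + t^2*(13*s - 8) + t*(170*s^2 + 113*s + 13) + 2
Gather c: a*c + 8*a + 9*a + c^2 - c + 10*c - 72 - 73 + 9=17*a + c^2 + c*(a + 9) - 136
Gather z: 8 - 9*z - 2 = 6 - 9*z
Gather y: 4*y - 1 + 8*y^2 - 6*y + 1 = 8*y^2 - 2*y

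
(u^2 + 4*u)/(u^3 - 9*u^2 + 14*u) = (u + 4)/(u^2 - 9*u + 14)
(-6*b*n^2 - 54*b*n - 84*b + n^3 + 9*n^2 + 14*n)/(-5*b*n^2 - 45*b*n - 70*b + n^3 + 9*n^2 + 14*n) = (6*b - n)/(5*b - n)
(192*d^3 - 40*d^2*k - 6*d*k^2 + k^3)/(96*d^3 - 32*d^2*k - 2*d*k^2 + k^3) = (8*d - k)/(4*d - k)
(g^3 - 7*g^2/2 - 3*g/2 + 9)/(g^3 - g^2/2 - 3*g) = (g - 3)/g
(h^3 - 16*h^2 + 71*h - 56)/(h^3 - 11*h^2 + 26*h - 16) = (h - 7)/(h - 2)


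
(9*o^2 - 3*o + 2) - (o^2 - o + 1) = 8*o^2 - 2*o + 1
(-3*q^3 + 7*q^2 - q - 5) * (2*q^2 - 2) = -6*q^5 + 14*q^4 + 4*q^3 - 24*q^2 + 2*q + 10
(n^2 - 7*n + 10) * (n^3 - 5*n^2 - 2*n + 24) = n^5 - 12*n^4 + 43*n^3 - 12*n^2 - 188*n + 240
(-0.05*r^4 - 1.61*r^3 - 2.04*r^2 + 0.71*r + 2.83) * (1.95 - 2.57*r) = 0.1285*r^5 + 4.0402*r^4 + 2.1033*r^3 - 5.8027*r^2 - 5.8886*r + 5.5185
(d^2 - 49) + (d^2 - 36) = 2*d^2 - 85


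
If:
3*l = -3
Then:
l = -1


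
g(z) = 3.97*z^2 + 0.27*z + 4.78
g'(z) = 7.94*z + 0.27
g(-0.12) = 4.80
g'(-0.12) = -0.68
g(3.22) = 46.81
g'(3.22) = 25.84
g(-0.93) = 7.96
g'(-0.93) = -7.11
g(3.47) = 53.52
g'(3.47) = 27.82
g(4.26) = 77.98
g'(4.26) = 34.09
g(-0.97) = 8.25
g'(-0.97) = -7.43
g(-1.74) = 16.33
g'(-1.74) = -13.55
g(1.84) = 18.72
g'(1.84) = 14.88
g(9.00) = 328.78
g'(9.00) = 71.73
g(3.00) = 41.32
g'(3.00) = 24.09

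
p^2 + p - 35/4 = (p - 5/2)*(p + 7/2)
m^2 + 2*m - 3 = (m - 1)*(m + 3)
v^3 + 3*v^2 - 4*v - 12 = (v - 2)*(v + 2)*(v + 3)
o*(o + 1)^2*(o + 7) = o^4 + 9*o^3 + 15*o^2 + 7*o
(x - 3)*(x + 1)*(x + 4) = x^3 + 2*x^2 - 11*x - 12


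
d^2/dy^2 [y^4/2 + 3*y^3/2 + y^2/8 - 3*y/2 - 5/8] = 6*y^2 + 9*y + 1/4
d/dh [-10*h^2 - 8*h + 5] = -20*h - 8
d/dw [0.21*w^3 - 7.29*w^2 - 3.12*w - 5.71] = 0.63*w^2 - 14.58*w - 3.12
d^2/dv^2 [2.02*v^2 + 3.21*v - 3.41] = 4.04000000000000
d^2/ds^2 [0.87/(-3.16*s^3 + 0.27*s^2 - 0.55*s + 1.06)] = ((16.4952*s - 0.4698)*(3.16*s^3 - 0.27*s^2 + 0.55*s - 1.06) - 0.87*(9.48*s^2 - 0.54*s + 0.55)*(18.96*s^2 - 1.08*s + 1.1))/(3.16*s^3 - 0.27*s^2 + 0.55*s - 1.06)^3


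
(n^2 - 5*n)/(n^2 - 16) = n*(n - 5)/(n^2 - 16)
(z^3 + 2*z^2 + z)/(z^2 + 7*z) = (z^2 + 2*z + 1)/(z + 7)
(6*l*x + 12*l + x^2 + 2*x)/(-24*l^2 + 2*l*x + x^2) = (x + 2)/(-4*l + x)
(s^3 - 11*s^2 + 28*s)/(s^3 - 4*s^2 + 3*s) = (s^2 - 11*s + 28)/(s^2 - 4*s + 3)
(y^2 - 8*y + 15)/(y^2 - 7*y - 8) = (-y^2 + 8*y - 15)/(-y^2 + 7*y + 8)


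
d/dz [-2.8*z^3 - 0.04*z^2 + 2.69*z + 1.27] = -8.4*z^2 - 0.08*z + 2.69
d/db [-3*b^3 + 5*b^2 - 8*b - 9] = -9*b^2 + 10*b - 8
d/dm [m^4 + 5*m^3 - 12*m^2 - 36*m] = 4*m^3 + 15*m^2 - 24*m - 36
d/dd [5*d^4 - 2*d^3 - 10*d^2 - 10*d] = 20*d^3 - 6*d^2 - 20*d - 10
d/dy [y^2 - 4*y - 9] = 2*y - 4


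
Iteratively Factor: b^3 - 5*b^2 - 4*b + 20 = (b + 2)*(b^2 - 7*b + 10) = (b - 5)*(b + 2)*(b - 2)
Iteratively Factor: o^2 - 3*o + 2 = (o - 2)*(o - 1)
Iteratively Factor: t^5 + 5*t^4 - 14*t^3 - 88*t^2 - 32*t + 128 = (t + 2)*(t^4 + 3*t^3 - 20*t^2 - 48*t + 64) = (t + 2)*(t + 4)*(t^3 - t^2 - 16*t + 16) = (t - 4)*(t + 2)*(t + 4)*(t^2 + 3*t - 4) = (t - 4)*(t - 1)*(t + 2)*(t + 4)*(t + 4)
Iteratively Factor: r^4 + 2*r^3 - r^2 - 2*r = (r - 1)*(r^3 + 3*r^2 + 2*r) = (r - 1)*(r + 1)*(r^2 + 2*r) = r*(r - 1)*(r + 1)*(r + 2)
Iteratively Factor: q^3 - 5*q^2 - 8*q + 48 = (q + 3)*(q^2 - 8*q + 16) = (q - 4)*(q + 3)*(q - 4)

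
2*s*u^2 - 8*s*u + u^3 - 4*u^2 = u*(2*s + u)*(u - 4)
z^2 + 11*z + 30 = (z + 5)*(z + 6)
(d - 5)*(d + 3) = d^2 - 2*d - 15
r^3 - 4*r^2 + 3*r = r*(r - 3)*(r - 1)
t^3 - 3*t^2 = t^2*(t - 3)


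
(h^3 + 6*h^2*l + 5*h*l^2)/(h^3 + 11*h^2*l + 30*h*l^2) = (h + l)/(h + 6*l)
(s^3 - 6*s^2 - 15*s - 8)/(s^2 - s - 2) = (s^2 - 7*s - 8)/(s - 2)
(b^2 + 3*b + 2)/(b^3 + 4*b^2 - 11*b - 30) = (b + 1)/(b^2 + 2*b - 15)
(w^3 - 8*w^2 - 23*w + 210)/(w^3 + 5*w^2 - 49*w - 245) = (w - 6)/(w + 7)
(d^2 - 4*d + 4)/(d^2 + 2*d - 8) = (d - 2)/(d + 4)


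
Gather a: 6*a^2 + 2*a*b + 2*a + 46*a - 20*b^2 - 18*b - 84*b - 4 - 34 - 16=6*a^2 + a*(2*b + 48) - 20*b^2 - 102*b - 54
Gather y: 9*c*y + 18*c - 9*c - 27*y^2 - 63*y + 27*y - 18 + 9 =9*c - 27*y^2 + y*(9*c - 36) - 9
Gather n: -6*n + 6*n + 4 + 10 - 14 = 0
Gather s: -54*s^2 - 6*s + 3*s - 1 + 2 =-54*s^2 - 3*s + 1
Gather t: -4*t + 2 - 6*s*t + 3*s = 3*s + t*(-6*s - 4) + 2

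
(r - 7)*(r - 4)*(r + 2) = r^3 - 9*r^2 + 6*r + 56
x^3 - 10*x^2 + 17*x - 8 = (x - 8)*(x - 1)^2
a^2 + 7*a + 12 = (a + 3)*(a + 4)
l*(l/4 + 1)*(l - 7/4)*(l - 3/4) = l^4/4 + 3*l^3/8 - 139*l^2/64 + 21*l/16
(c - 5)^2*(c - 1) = c^3 - 11*c^2 + 35*c - 25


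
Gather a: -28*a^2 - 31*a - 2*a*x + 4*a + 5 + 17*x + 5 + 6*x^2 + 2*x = -28*a^2 + a*(-2*x - 27) + 6*x^2 + 19*x + 10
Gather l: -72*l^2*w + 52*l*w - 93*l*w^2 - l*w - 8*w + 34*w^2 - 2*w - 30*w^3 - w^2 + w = -72*l^2*w + l*(-93*w^2 + 51*w) - 30*w^3 + 33*w^2 - 9*w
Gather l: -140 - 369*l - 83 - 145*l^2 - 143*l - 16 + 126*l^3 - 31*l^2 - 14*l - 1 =126*l^3 - 176*l^2 - 526*l - 240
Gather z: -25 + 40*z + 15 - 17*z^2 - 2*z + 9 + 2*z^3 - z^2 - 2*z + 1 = 2*z^3 - 18*z^2 + 36*z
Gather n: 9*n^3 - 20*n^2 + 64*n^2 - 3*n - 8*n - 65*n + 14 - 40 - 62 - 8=9*n^3 + 44*n^2 - 76*n - 96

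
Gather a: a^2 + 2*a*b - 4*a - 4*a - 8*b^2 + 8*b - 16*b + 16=a^2 + a*(2*b - 8) - 8*b^2 - 8*b + 16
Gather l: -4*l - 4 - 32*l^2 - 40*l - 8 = -32*l^2 - 44*l - 12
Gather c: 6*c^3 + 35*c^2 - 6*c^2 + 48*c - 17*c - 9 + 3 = 6*c^3 + 29*c^2 + 31*c - 6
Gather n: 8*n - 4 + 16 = 8*n + 12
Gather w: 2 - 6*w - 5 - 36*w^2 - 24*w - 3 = -36*w^2 - 30*w - 6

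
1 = 1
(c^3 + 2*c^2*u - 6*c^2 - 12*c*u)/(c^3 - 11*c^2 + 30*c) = (c + 2*u)/(c - 5)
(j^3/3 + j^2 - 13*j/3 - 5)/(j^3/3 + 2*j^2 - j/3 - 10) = (j^2 - 2*j - 3)/(j^2 + j - 6)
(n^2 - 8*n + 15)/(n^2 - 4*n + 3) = (n - 5)/(n - 1)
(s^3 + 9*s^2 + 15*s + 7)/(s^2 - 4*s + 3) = (s^3 + 9*s^2 + 15*s + 7)/(s^2 - 4*s + 3)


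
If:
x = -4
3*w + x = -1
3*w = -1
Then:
No Solution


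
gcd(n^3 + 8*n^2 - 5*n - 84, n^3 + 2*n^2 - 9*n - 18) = n - 3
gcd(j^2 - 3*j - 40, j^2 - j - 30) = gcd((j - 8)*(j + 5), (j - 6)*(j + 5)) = j + 5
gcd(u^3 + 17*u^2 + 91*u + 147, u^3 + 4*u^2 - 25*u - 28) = u + 7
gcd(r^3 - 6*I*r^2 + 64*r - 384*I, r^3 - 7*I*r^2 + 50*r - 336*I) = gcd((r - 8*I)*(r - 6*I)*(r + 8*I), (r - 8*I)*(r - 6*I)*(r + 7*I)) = r^2 - 14*I*r - 48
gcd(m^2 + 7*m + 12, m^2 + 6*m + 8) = m + 4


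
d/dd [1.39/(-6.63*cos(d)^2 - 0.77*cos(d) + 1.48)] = -(18.4314*cos(d) + 1.0703)*sin(d)/(6.63*cos(d)^2 + 0.77*cos(d) - 1.48)^2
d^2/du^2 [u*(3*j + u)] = 2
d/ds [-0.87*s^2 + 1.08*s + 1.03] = 1.08 - 1.74*s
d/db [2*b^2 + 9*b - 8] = 4*b + 9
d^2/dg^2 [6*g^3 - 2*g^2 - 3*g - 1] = 36*g - 4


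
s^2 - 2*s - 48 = (s - 8)*(s + 6)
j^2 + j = j*(j + 1)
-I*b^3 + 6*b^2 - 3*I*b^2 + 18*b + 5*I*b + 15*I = (b + 3)*(b + 5*I)*(-I*b + 1)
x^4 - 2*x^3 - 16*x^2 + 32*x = x*(x - 4)*(x - 2)*(x + 4)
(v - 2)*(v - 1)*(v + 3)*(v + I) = v^4 + I*v^3 - 7*v^2 + 6*v - 7*I*v + 6*I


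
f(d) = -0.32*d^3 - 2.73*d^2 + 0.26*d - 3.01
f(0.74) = -4.44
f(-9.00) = 6.80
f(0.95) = -5.50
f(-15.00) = 458.84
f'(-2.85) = 8.02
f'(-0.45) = 2.52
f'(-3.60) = 7.47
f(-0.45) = -3.65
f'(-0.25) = 1.56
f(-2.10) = -12.63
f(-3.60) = -24.40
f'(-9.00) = -28.36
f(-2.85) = -18.52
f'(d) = -0.96*d^2 - 5.46*d + 0.26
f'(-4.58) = 5.13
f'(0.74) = -4.31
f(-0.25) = -3.24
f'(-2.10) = 7.49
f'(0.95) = -5.79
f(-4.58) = -30.72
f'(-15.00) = -133.84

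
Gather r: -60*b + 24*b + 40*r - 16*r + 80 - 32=-36*b + 24*r + 48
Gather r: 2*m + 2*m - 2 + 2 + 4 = 4*m + 4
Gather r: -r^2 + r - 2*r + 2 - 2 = -r^2 - r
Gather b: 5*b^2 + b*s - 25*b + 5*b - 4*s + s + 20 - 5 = 5*b^2 + b*(s - 20) - 3*s + 15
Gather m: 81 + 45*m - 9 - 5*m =40*m + 72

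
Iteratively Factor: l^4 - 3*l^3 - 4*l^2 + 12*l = (l - 2)*(l^3 - l^2 - 6*l) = l*(l - 2)*(l^2 - l - 6) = l*(l - 3)*(l - 2)*(l + 2)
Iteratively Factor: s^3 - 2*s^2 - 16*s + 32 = (s - 2)*(s^2 - 16) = (s - 4)*(s - 2)*(s + 4)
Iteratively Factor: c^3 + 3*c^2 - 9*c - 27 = (c + 3)*(c^2 - 9) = (c - 3)*(c + 3)*(c + 3)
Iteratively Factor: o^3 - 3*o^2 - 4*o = (o - 4)*(o^2 + o) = o*(o - 4)*(o + 1)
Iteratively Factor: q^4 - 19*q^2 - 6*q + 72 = (q + 3)*(q^3 - 3*q^2 - 10*q + 24) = (q + 3)^2*(q^2 - 6*q + 8) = (q - 4)*(q + 3)^2*(q - 2)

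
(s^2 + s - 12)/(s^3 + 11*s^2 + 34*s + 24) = (s - 3)/(s^2 + 7*s + 6)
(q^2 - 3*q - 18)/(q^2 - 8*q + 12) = (q + 3)/(q - 2)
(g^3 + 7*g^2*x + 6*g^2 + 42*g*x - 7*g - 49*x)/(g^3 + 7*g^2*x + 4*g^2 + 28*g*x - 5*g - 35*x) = (g + 7)/(g + 5)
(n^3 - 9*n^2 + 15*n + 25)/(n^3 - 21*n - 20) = (n - 5)/(n + 4)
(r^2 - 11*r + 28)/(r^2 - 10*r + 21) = (r - 4)/(r - 3)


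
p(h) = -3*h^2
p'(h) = -6*h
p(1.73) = -8.98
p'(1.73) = -10.38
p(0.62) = -1.15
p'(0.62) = -3.72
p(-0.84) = -2.12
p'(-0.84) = 5.04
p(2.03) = -12.36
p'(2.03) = -12.18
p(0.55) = -0.91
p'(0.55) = -3.30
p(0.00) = 0.00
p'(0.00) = 0.00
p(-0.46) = -0.63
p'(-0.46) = 2.76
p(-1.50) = -6.75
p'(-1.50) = 9.00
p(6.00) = -108.00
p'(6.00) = -36.00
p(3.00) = -27.00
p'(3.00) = -18.00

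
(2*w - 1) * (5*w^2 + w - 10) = 10*w^3 - 3*w^2 - 21*w + 10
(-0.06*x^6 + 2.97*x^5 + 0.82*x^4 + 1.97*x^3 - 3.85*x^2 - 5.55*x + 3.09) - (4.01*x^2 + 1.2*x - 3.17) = -0.06*x^6 + 2.97*x^5 + 0.82*x^4 + 1.97*x^3 - 7.86*x^2 - 6.75*x + 6.26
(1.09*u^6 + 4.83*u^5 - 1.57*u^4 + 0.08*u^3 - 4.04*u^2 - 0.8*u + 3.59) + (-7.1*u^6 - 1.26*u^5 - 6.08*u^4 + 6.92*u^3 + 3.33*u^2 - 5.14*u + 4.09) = -6.01*u^6 + 3.57*u^5 - 7.65*u^4 + 7.0*u^3 - 0.71*u^2 - 5.94*u + 7.68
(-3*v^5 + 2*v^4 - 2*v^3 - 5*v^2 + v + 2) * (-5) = 15*v^5 - 10*v^4 + 10*v^3 + 25*v^2 - 5*v - 10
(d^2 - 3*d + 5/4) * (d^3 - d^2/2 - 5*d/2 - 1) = d^5 - 7*d^4/2 + d^3/4 + 47*d^2/8 - d/8 - 5/4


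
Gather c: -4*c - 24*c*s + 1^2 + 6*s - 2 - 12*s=c*(-24*s - 4) - 6*s - 1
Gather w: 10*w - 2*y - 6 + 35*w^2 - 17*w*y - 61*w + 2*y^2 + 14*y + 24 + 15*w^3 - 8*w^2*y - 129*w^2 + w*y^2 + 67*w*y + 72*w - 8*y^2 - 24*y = 15*w^3 + w^2*(-8*y - 94) + w*(y^2 + 50*y + 21) - 6*y^2 - 12*y + 18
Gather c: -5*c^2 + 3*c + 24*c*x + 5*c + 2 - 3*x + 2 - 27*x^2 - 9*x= -5*c^2 + c*(24*x + 8) - 27*x^2 - 12*x + 4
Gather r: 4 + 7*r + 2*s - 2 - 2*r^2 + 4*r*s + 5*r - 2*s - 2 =-2*r^2 + r*(4*s + 12)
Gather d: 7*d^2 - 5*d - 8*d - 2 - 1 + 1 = 7*d^2 - 13*d - 2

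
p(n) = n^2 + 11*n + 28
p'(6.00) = 23.00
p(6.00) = 130.00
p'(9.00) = 29.00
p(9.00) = 208.00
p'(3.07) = 17.14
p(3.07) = 71.19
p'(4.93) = 20.86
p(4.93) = 106.53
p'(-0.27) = 10.46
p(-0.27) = 25.10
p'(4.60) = 20.20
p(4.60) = 99.76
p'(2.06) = 15.12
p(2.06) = 54.90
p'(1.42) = 13.84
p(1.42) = 45.64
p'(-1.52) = 7.96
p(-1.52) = 13.59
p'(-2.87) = 5.26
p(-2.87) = 4.67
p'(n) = 2*n + 11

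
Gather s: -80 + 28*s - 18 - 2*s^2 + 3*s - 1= -2*s^2 + 31*s - 99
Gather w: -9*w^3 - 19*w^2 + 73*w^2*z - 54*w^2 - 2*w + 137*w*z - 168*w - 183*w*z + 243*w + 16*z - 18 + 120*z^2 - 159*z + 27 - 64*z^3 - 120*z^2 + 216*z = -9*w^3 + w^2*(73*z - 73) + w*(73 - 46*z) - 64*z^3 + 73*z + 9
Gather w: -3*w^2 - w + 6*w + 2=-3*w^2 + 5*w + 2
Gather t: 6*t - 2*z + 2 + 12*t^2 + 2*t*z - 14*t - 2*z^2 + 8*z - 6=12*t^2 + t*(2*z - 8) - 2*z^2 + 6*z - 4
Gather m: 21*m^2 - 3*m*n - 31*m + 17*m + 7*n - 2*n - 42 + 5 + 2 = 21*m^2 + m*(-3*n - 14) + 5*n - 35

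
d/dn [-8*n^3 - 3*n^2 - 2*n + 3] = -24*n^2 - 6*n - 2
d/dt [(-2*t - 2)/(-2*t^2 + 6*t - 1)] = 2*(-2*t^2 - 4*t + 7)/(4*t^4 - 24*t^3 + 40*t^2 - 12*t + 1)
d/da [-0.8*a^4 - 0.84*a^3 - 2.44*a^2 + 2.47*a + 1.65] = -3.2*a^3 - 2.52*a^2 - 4.88*a + 2.47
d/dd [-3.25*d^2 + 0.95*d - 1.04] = 0.95 - 6.5*d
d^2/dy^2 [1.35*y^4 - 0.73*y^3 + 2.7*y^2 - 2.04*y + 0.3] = 16.2*y^2 - 4.38*y + 5.4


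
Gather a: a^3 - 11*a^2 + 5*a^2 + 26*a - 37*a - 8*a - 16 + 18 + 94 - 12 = a^3 - 6*a^2 - 19*a + 84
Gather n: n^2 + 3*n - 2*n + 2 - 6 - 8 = n^2 + n - 12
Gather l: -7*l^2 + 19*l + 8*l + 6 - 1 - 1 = -7*l^2 + 27*l + 4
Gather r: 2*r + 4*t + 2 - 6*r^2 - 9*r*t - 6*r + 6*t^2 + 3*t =-6*r^2 + r*(-9*t - 4) + 6*t^2 + 7*t + 2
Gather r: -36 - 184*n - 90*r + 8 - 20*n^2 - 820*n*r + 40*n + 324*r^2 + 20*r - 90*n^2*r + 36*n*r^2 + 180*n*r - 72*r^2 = -20*n^2 - 144*n + r^2*(36*n + 252) + r*(-90*n^2 - 640*n - 70) - 28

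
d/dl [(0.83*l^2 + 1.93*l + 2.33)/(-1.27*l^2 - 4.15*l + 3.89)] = (-0.993399999999999*l^2 + 12.3756*l + 17.1772)/(1.6129*l^4 + 10.541*l^3 + 7.3419*l^2 - 32.287*l + 15.1321)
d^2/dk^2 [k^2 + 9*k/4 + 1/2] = 2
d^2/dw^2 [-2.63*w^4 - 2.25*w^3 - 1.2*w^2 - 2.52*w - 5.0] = -31.56*w^2 - 13.5*w - 2.4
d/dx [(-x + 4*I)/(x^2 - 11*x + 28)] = (-x^2 + 11*x + (x - 4*I)*(2*x - 11) - 28)/(x^2 - 11*x + 28)^2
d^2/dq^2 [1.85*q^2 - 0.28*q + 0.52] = 3.70000000000000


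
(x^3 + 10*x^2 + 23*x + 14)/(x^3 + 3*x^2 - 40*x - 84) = (x + 1)/(x - 6)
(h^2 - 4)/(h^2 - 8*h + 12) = (h + 2)/(h - 6)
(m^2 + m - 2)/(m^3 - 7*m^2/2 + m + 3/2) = 2*(m + 2)/(2*m^2 - 5*m - 3)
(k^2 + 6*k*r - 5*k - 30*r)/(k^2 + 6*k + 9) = (k^2 + 6*k*r - 5*k - 30*r)/(k^2 + 6*k + 9)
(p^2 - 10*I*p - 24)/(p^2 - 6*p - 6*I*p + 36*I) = (p - 4*I)/(p - 6)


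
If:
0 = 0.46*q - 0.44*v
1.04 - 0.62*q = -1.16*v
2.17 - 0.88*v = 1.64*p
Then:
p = 2.31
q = -1.75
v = -1.83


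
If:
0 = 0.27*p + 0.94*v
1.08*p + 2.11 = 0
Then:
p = -1.95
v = 0.56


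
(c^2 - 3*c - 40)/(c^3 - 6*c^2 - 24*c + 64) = (c + 5)/(c^2 + 2*c - 8)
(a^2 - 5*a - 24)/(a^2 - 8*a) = (a + 3)/a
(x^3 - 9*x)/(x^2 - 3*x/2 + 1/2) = 2*x*(x^2 - 9)/(2*x^2 - 3*x + 1)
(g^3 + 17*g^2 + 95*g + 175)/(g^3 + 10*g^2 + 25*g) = (g + 7)/g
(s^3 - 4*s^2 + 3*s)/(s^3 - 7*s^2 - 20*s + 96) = s*(s - 1)/(s^2 - 4*s - 32)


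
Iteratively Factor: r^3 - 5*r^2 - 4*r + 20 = (r - 2)*(r^2 - 3*r - 10) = (r - 2)*(r + 2)*(r - 5)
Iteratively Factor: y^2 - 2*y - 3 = (y + 1)*(y - 3)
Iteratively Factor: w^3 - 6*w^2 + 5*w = (w - 1)*(w^2 - 5*w) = w*(w - 1)*(w - 5)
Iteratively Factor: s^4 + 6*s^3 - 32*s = (s)*(s^3 + 6*s^2 - 32) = s*(s + 4)*(s^2 + 2*s - 8) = s*(s - 2)*(s + 4)*(s + 4)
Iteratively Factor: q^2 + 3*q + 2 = (q + 1)*(q + 2)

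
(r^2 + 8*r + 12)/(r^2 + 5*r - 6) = (r + 2)/(r - 1)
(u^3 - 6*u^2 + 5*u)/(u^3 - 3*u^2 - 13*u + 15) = u/(u + 3)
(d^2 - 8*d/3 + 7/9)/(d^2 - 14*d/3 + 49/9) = (3*d - 1)/(3*d - 7)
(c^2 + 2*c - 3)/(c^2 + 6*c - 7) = (c + 3)/(c + 7)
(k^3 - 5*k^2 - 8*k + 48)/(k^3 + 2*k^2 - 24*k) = (k^2 - k - 12)/(k*(k + 6))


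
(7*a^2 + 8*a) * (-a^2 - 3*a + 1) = -7*a^4 - 29*a^3 - 17*a^2 + 8*a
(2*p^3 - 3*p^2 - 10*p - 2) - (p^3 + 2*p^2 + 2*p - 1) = p^3 - 5*p^2 - 12*p - 1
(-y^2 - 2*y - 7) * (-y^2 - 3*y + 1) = y^4 + 5*y^3 + 12*y^2 + 19*y - 7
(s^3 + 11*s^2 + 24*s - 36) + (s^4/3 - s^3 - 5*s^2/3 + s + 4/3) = s^4/3 + 28*s^2/3 + 25*s - 104/3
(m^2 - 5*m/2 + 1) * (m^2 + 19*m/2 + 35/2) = m^4 + 7*m^3 - 21*m^2/4 - 137*m/4 + 35/2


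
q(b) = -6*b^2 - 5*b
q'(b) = -12*b - 5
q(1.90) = -31.16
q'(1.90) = -27.80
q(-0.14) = 0.58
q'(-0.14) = -3.32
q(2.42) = -47.24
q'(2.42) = -34.04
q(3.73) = -102.13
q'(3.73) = -49.76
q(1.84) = -29.51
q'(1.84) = -27.08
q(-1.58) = -7.08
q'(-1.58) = 13.96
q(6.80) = -311.44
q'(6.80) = -86.60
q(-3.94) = -73.44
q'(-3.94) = 42.28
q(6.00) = -246.00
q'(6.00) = -77.00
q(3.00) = -69.00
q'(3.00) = -41.00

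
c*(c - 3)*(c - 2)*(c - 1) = c^4 - 6*c^3 + 11*c^2 - 6*c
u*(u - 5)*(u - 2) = u^3 - 7*u^2 + 10*u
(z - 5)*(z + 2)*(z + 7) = z^3 + 4*z^2 - 31*z - 70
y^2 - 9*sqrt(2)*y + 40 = (y - 5*sqrt(2))*(y - 4*sqrt(2))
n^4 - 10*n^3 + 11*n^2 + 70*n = n*(n - 7)*(n - 5)*(n + 2)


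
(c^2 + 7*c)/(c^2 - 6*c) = (c + 7)/(c - 6)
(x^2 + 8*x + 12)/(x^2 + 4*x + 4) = (x + 6)/(x + 2)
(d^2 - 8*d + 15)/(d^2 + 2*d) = (d^2 - 8*d + 15)/(d*(d + 2))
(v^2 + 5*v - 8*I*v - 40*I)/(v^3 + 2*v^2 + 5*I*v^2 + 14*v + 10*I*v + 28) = (v^2 + v*(5 - 8*I) - 40*I)/(v^3 + v^2*(2 + 5*I) + v*(14 + 10*I) + 28)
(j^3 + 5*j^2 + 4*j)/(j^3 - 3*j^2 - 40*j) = (j^2 + 5*j + 4)/(j^2 - 3*j - 40)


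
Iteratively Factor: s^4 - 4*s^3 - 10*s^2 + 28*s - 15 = (s + 3)*(s^3 - 7*s^2 + 11*s - 5) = (s - 5)*(s + 3)*(s^2 - 2*s + 1) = (s - 5)*(s - 1)*(s + 3)*(s - 1)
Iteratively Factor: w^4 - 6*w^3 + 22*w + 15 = (w + 1)*(w^3 - 7*w^2 + 7*w + 15) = (w - 3)*(w + 1)*(w^2 - 4*w - 5) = (w - 5)*(w - 3)*(w + 1)*(w + 1)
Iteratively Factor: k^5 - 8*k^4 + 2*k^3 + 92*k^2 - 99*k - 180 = (k - 4)*(k^4 - 4*k^3 - 14*k^2 + 36*k + 45) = (k - 4)*(k + 1)*(k^3 - 5*k^2 - 9*k + 45) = (k - 5)*(k - 4)*(k + 1)*(k^2 - 9) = (k - 5)*(k - 4)*(k - 3)*(k + 1)*(k + 3)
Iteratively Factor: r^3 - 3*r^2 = (r - 3)*(r^2) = r*(r - 3)*(r)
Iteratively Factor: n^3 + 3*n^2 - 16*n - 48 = (n + 4)*(n^2 - n - 12) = (n - 4)*(n + 4)*(n + 3)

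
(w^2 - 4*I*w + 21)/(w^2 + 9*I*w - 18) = (w - 7*I)/(w + 6*I)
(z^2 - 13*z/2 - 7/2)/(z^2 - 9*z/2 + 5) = (2*z^2 - 13*z - 7)/(2*z^2 - 9*z + 10)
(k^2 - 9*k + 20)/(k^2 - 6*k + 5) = (k - 4)/(k - 1)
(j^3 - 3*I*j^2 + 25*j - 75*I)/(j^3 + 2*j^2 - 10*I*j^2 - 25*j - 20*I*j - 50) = (j^2 + 2*I*j + 15)/(j^2 + j*(2 - 5*I) - 10*I)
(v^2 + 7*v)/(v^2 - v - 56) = v/(v - 8)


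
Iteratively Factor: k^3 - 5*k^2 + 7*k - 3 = (k - 1)*(k^2 - 4*k + 3) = (k - 1)^2*(k - 3)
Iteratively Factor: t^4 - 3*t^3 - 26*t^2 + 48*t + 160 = (t - 4)*(t^3 + t^2 - 22*t - 40) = (t - 4)*(t + 2)*(t^2 - t - 20) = (t - 4)*(t + 2)*(t + 4)*(t - 5)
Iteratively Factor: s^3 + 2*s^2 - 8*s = (s - 2)*(s^2 + 4*s) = (s - 2)*(s + 4)*(s)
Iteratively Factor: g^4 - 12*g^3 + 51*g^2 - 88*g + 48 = (g - 3)*(g^3 - 9*g^2 + 24*g - 16) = (g - 3)*(g - 1)*(g^2 - 8*g + 16) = (g - 4)*(g - 3)*(g - 1)*(g - 4)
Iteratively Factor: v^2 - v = (v)*(v - 1)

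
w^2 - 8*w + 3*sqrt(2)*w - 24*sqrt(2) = (w - 8)*(w + 3*sqrt(2))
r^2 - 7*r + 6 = (r - 6)*(r - 1)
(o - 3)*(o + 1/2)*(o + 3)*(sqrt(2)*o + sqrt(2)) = sqrt(2)*o^4 + 3*sqrt(2)*o^3/2 - 17*sqrt(2)*o^2/2 - 27*sqrt(2)*o/2 - 9*sqrt(2)/2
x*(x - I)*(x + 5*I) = x^3 + 4*I*x^2 + 5*x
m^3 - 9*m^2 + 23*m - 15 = (m - 5)*(m - 3)*(m - 1)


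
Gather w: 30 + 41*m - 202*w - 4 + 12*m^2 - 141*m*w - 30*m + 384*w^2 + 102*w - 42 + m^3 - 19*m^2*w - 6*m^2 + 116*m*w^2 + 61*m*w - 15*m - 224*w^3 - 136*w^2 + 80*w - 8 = m^3 + 6*m^2 - 4*m - 224*w^3 + w^2*(116*m + 248) + w*(-19*m^2 - 80*m - 20) - 24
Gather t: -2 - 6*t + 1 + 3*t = -3*t - 1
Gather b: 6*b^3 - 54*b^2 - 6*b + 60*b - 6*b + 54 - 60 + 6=6*b^3 - 54*b^2 + 48*b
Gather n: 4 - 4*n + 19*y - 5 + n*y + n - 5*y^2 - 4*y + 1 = n*(y - 3) - 5*y^2 + 15*y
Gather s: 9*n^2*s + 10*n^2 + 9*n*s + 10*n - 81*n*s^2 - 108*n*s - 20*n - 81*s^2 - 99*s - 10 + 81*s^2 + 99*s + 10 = 10*n^2 - 81*n*s^2 - 10*n + s*(9*n^2 - 99*n)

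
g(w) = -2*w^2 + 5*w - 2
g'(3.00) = -7.00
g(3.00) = -5.00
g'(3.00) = -7.00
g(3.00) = -5.00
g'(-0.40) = 6.60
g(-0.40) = -4.32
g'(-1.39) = 10.56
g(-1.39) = -12.81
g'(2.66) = -5.64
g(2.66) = -2.85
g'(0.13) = 4.48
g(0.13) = -1.38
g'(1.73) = -1.92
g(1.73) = 0.66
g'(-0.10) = 5.40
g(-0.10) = -2.52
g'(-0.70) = 7.80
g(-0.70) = -6.48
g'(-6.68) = 31.72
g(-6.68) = -124.64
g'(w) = 5 - 4*w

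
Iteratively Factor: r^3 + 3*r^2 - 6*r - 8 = (r + 4)*(r^2 - r - 2) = (r + 1)*(r + 4)*(r - 2)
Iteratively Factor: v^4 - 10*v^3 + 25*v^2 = (v)*(v^3 - 10*v^2 + 25*v) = v*(v - 5)*(v^2 - 5*v) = v*(v - 5)^2*(v)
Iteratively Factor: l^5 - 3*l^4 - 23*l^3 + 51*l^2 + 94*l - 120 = (l - 1)*(l^4 - 2*l^3 - 25*l^2 + 26*l + 120) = (l - 1)*(l + 4)*(l^3 - 6*l^2 - l + 30) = (l - 1)*(l + 2)*(l + 4)*(l^2 - 8*l + 15) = (l - 5)*(l - 1)*(l + 2)*(l + 4)*(l - 3)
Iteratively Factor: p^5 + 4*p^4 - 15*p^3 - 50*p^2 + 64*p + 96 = (p - 2)*(p^4 + 6*p^3 - 3*p^2 - 56*p - 48) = (p - 2)*(p + 4)*(p^3 + 2*p^2 - 11*p - 12) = (p - 2)*(p + 4)^2*(p^2 - 2*p - 3) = (p - 2)*(p + 1)*(p + 4)^2*(p - 3)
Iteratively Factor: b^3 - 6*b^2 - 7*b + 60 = (b - 5)*(b^2 - b - 12) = (b - 5)*(b - 4)*(b + 3)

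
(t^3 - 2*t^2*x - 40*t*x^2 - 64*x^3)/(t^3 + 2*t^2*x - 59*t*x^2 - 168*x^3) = (t^2 + 6*t*x + 8*x^2)/(t^2 + 10*t*x + 21*x^2)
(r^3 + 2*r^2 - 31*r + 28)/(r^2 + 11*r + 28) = (r^2 - 5*r + 4)/(r + 4)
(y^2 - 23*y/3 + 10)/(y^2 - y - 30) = (y - 5/3)/(y + 5)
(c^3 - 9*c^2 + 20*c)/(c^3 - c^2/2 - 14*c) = 2*(c - 5)/(2*c + 7)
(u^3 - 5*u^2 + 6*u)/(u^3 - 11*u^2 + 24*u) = (u - 2)/(u - 8)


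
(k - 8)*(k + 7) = k^2 - k - 56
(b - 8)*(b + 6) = b^2 - 2*b - 48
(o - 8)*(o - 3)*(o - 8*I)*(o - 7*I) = o^4 - 11*o^3 - 15*I*o^3 - 32*o^2 + 165*I*o^2 + 616*o - 360*I*o - 1344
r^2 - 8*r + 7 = (r - 7)*(r - 1)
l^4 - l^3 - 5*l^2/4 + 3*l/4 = l*(l - 3/2)*(l - 1/2)*(l + 1)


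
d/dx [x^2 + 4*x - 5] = 2*x + 4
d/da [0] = 0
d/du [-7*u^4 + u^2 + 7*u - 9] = -28*u^3 + 2*u + 7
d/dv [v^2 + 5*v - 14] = 2*v + 5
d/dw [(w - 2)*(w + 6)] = 2*w + 4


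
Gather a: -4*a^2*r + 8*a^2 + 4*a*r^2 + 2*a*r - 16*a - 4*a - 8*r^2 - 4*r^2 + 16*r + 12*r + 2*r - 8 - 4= a^2*(8 - 4*r) + a*(4*r^2 + 2*r - 20) - 12*r^2 + 30*r - 12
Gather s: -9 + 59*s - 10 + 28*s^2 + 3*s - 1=28*s^2 + 62*s - 20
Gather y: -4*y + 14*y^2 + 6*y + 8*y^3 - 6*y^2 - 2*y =8*y^3 + 8*y^2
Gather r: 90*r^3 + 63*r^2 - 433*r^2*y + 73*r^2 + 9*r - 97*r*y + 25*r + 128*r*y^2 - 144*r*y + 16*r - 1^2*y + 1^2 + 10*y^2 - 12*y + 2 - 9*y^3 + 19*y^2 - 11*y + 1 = 90*r^3 + r^2*(136 - 433*y) + r*(128*y^2 - 241*y + 50) - 9*y^3 + 29*y^2 - 24*y + 4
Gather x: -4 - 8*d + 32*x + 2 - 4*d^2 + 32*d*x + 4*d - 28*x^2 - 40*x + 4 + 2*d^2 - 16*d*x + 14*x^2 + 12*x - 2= -2*d^2 - 4*d - 14*x^2 + x*(16*d + 4)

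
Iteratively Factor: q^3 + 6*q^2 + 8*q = (q + 4)*(q^2 + 2*q) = q*(q + 4)*(q + 2)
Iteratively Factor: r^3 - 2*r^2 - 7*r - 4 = (r + 1)*(r^2 - 3*r - 4) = (r + 1)^2*(r - 4)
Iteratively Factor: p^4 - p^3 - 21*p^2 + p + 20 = (p - 5)*(p^3 + 4*p^2 - p - 4) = (p - 5)*(p + 1)*(p^2 + 3*p - 4) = (p - 5)*(p + 1)*(p + 4)*(p - 1)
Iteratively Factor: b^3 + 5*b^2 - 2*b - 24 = (b + 3)*(b^2 + 2*b - 8) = (b + 3)*(b + 4)*(b - 2)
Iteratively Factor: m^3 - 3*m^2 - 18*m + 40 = (m - 5)*(m^2 + 2*m - 8) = (m - 5)*(m - 2)*(m + 4)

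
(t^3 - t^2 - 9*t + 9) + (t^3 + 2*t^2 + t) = 2*t^3 + t^2 - 8*t + 9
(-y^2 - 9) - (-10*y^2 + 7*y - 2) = 9*y^2 - 7*y - 7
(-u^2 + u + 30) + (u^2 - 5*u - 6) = 24 - 4*u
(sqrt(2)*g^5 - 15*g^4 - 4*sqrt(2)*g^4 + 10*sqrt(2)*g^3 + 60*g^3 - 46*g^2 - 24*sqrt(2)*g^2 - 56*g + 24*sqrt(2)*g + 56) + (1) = sqrt(2)*g^5 - 15*g^4 - 4*sqrt(2)*g^4 + 10*sqrt(2)*g^3 + 60*g^3 - 46*g^2 - 24*sqrt(2)*g^2 - 56*g + 24*sqrt(2)*g + 57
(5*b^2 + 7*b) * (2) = 10*b^2 + 14*b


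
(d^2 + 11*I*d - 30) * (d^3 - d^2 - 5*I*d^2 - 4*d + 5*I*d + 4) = d^5 - d^4 + 6*I*d^4 + 21*d^3 - 6*I*d^3 - 21*d^2 + 106*I*d^2 + 120*d - 106*I*d - 120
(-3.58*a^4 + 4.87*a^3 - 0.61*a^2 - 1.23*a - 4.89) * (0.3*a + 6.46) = -1.074*a^5 - 21.6658*a^4 + 31.2772*a^3 - 4.3096*a^2 - 9.4128*a - 31.5894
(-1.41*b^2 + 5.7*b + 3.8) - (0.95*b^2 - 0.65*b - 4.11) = -2.36*b^2 + 6.35*b + 7.91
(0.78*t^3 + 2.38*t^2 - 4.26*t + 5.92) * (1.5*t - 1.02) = 1.17*t^4 + 2.7744*t^3 - 8.8176*t^2 + 13.2252*t - 6.0384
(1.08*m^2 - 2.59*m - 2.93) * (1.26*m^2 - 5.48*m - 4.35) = 1.3608*m^4 - 9.1818*m^3 + 5.8034*m^2 + 27.3229*m + 12.7455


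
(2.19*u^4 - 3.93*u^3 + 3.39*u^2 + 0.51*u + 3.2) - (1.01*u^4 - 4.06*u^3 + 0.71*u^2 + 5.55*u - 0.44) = 1.18*u^4 + 0.129999999999999*u^3 + 2.68*u^2 - 5.04*u + 3.64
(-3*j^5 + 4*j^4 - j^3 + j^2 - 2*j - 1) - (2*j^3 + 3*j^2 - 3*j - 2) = -3*j^5 + 4*j^4 - 3*j^3 - 2*j^2 + j + 1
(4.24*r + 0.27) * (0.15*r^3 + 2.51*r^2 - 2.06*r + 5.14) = 0.636*r^4 + 10.6829*r^3 - 8.0567*r^2 + 21.2374*r + 1.3878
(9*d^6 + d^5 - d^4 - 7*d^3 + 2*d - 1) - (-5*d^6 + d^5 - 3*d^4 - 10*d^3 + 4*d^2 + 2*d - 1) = 14*d^6 + 2*d^4 + 3*d^3 - 4*d^2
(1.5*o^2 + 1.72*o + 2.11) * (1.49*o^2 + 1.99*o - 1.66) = 2.235*o^4 + 5.5478*o^3 + 4.0767*o^2 + 1.3437*o - 3.5026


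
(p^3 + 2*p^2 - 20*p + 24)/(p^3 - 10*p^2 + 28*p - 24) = (p + 6)/(p - 6)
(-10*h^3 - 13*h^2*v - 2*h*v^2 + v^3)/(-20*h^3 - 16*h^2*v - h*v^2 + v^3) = (h + v)/(2*h + v)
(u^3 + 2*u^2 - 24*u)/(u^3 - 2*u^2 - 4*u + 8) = u*(u^2 + 2*u - 24)/(u^3 - 2*u^2 - 4*u + 8)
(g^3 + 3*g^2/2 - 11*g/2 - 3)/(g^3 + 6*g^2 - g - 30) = (g + 1/2)/(g + 5)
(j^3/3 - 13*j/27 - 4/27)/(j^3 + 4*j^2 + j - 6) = (9*j^3 - 13*j - 4)/(27*(j^3 + 4*j^2 + j - 6))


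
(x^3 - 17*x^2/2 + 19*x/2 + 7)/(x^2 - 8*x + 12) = (2*x^2 - 13*x - 7)/(2*(x - 6))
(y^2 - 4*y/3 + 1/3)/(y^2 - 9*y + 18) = (3*y^2 - 4*y + 1)/(3*(y^2 - 9*y + 18))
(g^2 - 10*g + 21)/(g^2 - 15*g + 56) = (g - 3)/(g - 8)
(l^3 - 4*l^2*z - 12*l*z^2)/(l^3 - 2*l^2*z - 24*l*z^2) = (l + 2*z)/(l + 4*z)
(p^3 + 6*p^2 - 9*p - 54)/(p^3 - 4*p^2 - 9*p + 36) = (p + 6)/(p - 4)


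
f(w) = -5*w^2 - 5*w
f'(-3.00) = 25.00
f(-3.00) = -30.00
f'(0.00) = -5.00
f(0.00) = 0.00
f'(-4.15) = 36.50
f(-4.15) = -65.36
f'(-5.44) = 49.40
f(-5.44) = -120.77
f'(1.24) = -17.40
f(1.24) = -13.89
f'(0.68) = -11.80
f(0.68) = -5.71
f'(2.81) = -33.10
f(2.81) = -53.53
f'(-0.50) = 0.00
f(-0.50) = 1.25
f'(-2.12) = 16.20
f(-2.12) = -11.87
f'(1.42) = -19.20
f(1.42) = -17.18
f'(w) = -10*w - 5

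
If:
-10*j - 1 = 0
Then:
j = -1/10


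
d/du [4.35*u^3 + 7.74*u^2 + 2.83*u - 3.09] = 13.05*u^2 + 15.48*u + 2.83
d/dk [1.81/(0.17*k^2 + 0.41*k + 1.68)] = (-0.6154*k - 0.7421)/(0.17*k^2 + 0.41*k + 1.68)^2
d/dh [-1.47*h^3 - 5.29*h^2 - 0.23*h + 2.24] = -4.41*h^2 - 10.58*h - 0.23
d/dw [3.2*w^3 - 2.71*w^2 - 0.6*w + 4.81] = 9.6*w^2 - 5.42*w - 0.6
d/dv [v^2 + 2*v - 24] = 2*v + 2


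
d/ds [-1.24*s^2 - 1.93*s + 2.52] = -2.48*s - 1.93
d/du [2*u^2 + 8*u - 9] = 4*u + 8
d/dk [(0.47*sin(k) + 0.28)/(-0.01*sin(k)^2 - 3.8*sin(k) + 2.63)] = (0.0047*sin(k)^2 + 0.00560000000000005*sin(k) + 2.3001)*cos(k)/(0.0001*sin(k)^4 + 0.076*sin(k)^3 + 14.3874*sin(k)^2 - 19.988*sin(k) + 6.9169)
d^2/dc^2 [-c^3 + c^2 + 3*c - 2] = 2 - 6*c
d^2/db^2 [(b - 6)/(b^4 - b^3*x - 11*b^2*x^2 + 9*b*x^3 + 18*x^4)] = 2*((b - 6)*(4*b^3 - 3*b^2*x - 22*b*x^2 + 9*x^3)^2 + (-4*b^3 + 3*b^2*x + 22*b*x^2 - 9*x^3 + (b - 6)*(-6*b^2 + 3*b*x + 11*x^2))*(b^4 - b^3*x - 11*b^2*x^2 + 9*b*x^3 + 18*x^4))/(b^4 - b^3*x - 11*b^2*x^2 + 9*b*x^3 + 18*x^4)^3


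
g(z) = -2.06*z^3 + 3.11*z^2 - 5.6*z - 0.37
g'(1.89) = -15.92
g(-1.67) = 27.25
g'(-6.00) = -265.40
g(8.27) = -999.14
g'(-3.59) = -107.58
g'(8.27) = -376.83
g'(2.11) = -19.99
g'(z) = -6.18*z^2 + 6.22*z - 5.6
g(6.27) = -420.99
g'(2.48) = -28.18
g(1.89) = -13.75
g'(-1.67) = -33.22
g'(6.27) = -209.55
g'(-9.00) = -562.16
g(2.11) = -17.69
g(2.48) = -26.55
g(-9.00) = 1803.68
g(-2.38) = 58.35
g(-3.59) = 155.13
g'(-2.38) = -55.41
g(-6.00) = 590.15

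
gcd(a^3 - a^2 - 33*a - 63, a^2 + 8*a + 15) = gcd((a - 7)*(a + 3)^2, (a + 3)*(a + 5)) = a + 3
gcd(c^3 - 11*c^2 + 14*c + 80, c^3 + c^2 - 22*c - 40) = c^2 - 3*c - 10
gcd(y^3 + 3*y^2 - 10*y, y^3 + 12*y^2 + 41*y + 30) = y + 5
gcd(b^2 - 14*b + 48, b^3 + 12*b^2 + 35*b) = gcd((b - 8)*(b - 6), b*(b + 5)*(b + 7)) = 1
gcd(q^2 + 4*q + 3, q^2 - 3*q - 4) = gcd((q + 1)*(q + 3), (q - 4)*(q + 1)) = q + 1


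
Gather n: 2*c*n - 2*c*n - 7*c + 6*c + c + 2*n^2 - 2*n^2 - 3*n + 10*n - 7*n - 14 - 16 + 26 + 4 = 0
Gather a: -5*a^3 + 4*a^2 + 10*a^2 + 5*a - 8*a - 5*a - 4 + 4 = -5*a^3 + 14*a^2 - 8*a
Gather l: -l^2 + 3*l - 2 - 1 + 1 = -l^2 + 3*l - 2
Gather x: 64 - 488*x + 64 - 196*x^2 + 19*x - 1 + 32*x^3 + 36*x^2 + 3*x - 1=32*x^3 - 160*x^2 - 466*x + 126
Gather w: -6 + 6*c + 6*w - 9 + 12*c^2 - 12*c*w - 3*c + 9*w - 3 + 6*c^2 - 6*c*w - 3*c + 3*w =18*c^2 + w*(18 - 18*c) - 18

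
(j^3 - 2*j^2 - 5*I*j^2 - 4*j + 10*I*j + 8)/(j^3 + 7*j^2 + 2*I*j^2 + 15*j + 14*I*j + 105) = (j^3 + j^2*(-2 - 5*I) + j*(-4 + 10*I) + 8)/(j^3 + j^2*(7 + 2*I) + j*(15 + 14*I) + 105)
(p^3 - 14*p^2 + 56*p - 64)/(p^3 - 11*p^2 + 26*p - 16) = (p - 4)/(p - 1)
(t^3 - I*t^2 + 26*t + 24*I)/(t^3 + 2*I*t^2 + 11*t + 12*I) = (t - 6*I)/(t - 3*I)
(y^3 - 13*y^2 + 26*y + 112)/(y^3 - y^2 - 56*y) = (y^2 - 5*y - 14)/(y*(y + 7))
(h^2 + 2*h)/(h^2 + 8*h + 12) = h/(h + 6)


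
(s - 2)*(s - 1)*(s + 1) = s^3 - 2*s^2 - s + 2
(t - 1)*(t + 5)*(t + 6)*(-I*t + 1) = -I*t^4 + t^3 - 10*I*t^3 + 10*t^2 - 19*I*t^2 + 19*t + 30*I*t - 30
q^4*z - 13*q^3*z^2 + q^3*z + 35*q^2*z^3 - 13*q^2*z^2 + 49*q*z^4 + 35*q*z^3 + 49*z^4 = (q - 7*z)^2*(q + z)*(q*z + z)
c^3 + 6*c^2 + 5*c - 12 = (c - 1)*(c + 3)*(c + 4)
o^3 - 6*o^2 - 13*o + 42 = (o - 7)*(o - 2)*(o + 3)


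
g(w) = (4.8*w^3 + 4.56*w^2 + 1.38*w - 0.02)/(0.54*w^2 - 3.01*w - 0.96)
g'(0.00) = -1.50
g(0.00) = 0.02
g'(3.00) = -32.39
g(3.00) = -34.07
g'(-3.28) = 4.81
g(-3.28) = -8.48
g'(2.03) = -14.20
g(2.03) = -12.74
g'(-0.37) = -9.94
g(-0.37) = -0.66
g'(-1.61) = 2.77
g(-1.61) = -1.98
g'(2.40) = -19.38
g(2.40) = -18.90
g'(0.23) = -1.99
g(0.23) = -0.37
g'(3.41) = -47.25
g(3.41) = -50.16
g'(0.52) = -3.08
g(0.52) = -1.10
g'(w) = (3.01 - 1.08*w)*(4.8*w^3 + 4.56*w^2 + 1.38*w - 0.02)/(0.54*w^2 - 3.01*w - 0.96)^2 + (14.4*w^2 + 9.12*w + 1.38)/(0.54*w^2 - 3.01*w - 0.96) = (2.592*w^4 - 28.896*w^3 - 28.2948*w^2 - 8.7336*w - 1.385)/(0.2916*w^4 - 3.2508*w^3 + 8.0233*w^2 + 5.7792*w + 0.9216)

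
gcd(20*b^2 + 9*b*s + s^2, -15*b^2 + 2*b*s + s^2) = 5*b + s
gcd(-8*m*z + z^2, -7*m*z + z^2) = z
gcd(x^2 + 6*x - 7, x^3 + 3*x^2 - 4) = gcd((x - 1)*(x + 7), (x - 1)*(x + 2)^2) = x - 1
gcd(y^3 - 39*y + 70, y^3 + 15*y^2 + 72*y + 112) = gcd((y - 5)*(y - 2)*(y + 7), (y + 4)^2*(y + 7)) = y + 7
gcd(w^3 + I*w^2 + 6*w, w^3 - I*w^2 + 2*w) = w^2 - 2*I*w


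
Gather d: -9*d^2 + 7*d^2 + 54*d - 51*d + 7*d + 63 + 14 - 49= -2*d^2 + 10*d + 28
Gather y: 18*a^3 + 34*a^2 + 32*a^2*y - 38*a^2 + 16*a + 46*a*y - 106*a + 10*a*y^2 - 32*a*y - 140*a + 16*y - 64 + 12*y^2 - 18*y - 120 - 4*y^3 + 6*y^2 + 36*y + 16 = 18*a^3 - 4*a^2 - 230*a - 4*y^3 + y^2*(10*a + 18) + y*(32*a^2 + 14*a + 34) - 168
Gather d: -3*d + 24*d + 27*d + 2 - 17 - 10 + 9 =48*d - 16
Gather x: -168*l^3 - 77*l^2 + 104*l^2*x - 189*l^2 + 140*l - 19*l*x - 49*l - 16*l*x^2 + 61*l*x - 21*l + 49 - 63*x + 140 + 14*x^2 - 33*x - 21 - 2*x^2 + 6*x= -168*l^3 - 266*l^2 + 70*l + x^2*(12 - 16*l) + x*(104*l^2 + 42*l - 90) + 168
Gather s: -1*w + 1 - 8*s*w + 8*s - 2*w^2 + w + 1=s*(8 - 8*w) - 2*w^2 + 2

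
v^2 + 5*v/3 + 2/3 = (v + 2/3)*(v + 1)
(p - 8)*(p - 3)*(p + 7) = p^3 - 4*p^2 - 53*p + 168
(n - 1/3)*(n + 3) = n^2 + 8*n/3 - 1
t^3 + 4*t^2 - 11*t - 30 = (t - 3)*(t + 2)*(t + 5)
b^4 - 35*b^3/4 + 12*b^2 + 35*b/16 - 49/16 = (b - 7)*(b - 7/4)*(b - 1/2)*(b + 1/2)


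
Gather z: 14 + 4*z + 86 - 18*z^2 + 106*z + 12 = -18*z^2 + 110*z + 112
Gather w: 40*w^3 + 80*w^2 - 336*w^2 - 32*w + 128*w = 40*w^3 - 256*w^2 + 96*w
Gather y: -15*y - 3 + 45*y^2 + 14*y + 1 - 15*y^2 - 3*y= 30*y^2 - 4*y - 2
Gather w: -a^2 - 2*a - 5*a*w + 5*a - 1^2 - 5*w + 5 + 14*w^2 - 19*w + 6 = -a^2 + 3*a + 14*w^2 + w*(-5*a - 24) + 10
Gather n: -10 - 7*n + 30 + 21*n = 14*n + 20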